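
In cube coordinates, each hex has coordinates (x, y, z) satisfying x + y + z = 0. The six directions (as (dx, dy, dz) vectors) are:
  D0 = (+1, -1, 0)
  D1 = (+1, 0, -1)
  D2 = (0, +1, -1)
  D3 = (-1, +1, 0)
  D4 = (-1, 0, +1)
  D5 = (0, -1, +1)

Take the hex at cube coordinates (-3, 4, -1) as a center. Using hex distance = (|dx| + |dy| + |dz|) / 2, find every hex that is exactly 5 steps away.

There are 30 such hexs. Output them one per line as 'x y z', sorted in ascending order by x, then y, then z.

Answer: -8 4 4
-8 5 3
-8 6 2
-8 7 1
-8 8 0
-8 9 -1
-7 3 4
-7 9 -2
-6 2 4
-6 9 -3
-5 1 4
-5 9 -4
-4 0 4
-4 9 -5
-3 -1 4
-3 9 -6
-2 -1 3
-2 8 -6
-1 -1 2
-1 7 -6
0 -1 1
0 6 -6
1 -1 0
1 5 -6
2 -1 -1
2 0 -2
2 1 -3
2 2 -4
2 3 -5
2 4 -6

Derivation:
Walk ring at distance 5 from (-3, 4, -1):
Start at center + D4*5 = (-8, 4, 4)
  hex 0: (-8, 4, 4)
  hex 1: (-7, 3, 4)
  hex 2: (-6, 2, 4)
  hex 3: (-5, 1, 4)
  hex 4: (-4, 0, 4)
  hex 5: (-3, -1, 4)
  hex 6: (-2, -1, 3)
  hex 7: (-1, -1, 2)
  hex 8: (0, -1, 1)
  hex 9: (1, -1, 0)
  hex 10: (2, -1, -1)
  hex 11: (2, 0, -2)
  hex 12: (2, 1, -3)
  hex 13: (2, 2, -4)
  hex 14: (2, 3, -5)
  hex 15: (2, 4, -6)
  hex 16: (1, 5, -6)
  hex 17: (0, 6, -6)
  hex 18: (-1, 7, -6)
  hex 19: (-2, 8, -6)
  hex 20: (-3, 9, -6)
  hex 21: (-4, 9, -5)
  hex 22: (-5, 9, -4)
  hex 23: (-6, 9, -3)
  hex 24: (-7, 9, -2)
  hex 25: (-8, 9, -1)
  hex 26: (-8, 8, 0)
  hex 27: (-8, 7, 1)
  hex 28: (-8, 6, 2)
  hex 29: (-8, 5, 3)
Sorted: 30 hexes.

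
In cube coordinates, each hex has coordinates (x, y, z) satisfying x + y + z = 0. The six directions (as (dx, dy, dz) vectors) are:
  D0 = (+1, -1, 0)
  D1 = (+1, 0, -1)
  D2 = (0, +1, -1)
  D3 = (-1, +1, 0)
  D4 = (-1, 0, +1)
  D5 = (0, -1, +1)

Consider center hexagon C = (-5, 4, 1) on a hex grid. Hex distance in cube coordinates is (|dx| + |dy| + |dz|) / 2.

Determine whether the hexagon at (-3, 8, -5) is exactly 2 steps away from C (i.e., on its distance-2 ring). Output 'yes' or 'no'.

Answer: no

Derivation:
|px - cx| = |-3 - (-5)| = 2
|py - cy| = |8 - 4| = 4
|pz - cz| = |-5 - 1| = 6
distance = (2+4+6)/2 = 12/2 = 6
radius = 2; distance != radius -> no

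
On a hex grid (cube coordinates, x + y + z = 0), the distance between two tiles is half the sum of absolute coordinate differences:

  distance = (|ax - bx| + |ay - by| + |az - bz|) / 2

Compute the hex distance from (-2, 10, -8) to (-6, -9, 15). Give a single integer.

|ax - bx| = |-2 - (-6)| = 4
|ay - by| = |10 - (-9)| = 19
|az - bz| = |-8 - 15| = 23
distance = (4 + 19 + 23) / 2 = 46 / 2 = 23

Answer: 23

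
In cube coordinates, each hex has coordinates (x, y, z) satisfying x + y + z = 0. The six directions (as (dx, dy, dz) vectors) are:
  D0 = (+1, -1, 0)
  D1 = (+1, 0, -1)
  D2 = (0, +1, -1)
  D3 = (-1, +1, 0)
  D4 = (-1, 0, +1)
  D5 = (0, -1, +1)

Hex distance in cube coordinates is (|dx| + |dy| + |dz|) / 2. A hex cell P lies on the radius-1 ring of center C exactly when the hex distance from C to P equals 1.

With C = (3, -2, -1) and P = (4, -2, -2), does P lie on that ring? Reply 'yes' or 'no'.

|px - cx| = |4 - 3| = 1
|py - cy| = |-2 - (-2)| = 0
|pz - cz| = |-2 - (-1)| = 1
distance = (1+0+1)/2 = 2/2 = 1
radius = 1; distance == radius -> yes

Answer: yes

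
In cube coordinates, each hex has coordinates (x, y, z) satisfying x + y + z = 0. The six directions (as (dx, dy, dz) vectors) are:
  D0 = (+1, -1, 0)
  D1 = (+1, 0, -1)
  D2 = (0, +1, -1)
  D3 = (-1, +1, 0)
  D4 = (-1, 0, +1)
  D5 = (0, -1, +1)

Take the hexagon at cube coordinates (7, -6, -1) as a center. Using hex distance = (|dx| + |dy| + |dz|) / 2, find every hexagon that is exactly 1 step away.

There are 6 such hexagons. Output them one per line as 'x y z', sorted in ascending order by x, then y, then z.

Walk ring at distance 1 from (7, -6, -1):
Start at center + D4*1 = (6, -6, 0)
  hex 0: (6, -6, 0)
  hex 1: (7, -7, 0)
  hex 2: (8, -7, -1)
  hex 3: (8, -6, -2)
  hex 4: (7, -5, -2)
  hex 5: (6, -5, -1)
Sorted: 6 hexes.

Answer: 6 -6 0
6 -5 -1
7 -7 0
7 -5 -2
8 -7 -1
8 -6 -2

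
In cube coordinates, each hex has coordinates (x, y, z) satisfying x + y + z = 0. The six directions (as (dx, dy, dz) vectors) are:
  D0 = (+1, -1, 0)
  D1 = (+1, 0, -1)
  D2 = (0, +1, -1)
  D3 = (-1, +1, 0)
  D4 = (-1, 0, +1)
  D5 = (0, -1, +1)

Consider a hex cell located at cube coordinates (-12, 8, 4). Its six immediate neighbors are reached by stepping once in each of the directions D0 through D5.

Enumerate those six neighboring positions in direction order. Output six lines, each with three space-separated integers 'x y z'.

Answer: -11 7 4
-11 8 3
-12 9 3
-13 9 4
-13 8 5
-12 7 5

Derivation:
Center: (-12, 8, 4). Add each direction:
  D0: (-12, 8, 4) + (1, -1, 0) = (-11, 7, 4)
  D1: (-12, 8, 4) + (1, 0, -1) = (-11, 8, 3)
  D2: (-12, 8, 4) + (0, 1, -1) = (-12, 9, 3)
  D3: (-12, 8, 4) + (-1, 1, 0) = (-13, 9, 4)
  D4: (-12, 8, 4) + (-1, 0, 1) = (-13, 8, 5)
  D5: (-12, 8, 4) + (0, -1, 1) = (-12, 7, 5)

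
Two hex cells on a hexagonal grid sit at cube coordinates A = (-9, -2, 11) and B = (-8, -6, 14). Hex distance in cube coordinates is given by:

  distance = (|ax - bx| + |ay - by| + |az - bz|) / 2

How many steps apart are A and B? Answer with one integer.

|ax - bx| = |-9 - (-8)| = 1
|ay - by| = |-2 - (-6)| = 4
|az - bz| = |11 - 14| = 3
distance = (1 + 4 + 3) / 2 = 8 / 2 = 4

Answer: 4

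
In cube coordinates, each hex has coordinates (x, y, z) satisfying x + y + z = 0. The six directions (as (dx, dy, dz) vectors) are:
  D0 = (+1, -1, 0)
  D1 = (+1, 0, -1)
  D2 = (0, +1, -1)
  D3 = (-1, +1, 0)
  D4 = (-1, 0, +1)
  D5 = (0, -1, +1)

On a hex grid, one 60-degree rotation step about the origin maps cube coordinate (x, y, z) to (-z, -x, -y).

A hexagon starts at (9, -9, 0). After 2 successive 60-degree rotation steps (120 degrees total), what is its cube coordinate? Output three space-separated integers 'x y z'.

Answer: -9 0 9

Derivation:
Start: (9, -9, 0)
Step 1: (9, -9, 0) -> (-(0), -(9), -(-9)) = (0, -9, 9)
Step 2: (0, -9, 9) -> (-(9), -(0), -(-9)) = (-9, 0, 9)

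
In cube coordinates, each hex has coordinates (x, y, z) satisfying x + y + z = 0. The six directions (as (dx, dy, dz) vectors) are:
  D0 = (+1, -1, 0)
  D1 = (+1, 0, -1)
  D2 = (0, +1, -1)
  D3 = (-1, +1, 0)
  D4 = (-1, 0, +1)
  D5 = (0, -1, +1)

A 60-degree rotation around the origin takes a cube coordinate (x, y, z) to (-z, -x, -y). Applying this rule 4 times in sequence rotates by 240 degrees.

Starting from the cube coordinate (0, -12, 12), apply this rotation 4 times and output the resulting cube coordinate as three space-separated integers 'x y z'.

Answer: 12 0 -12

Derivation:
Start: (0, -12, 12)
Step 1: (0, -12, 12) -> (-(12), -(0), -(-12)) = (-12, 0, 12)
Step 2: (-12, 0, 12) -> (-(12), -(-12), -(0)) = (-12, 12, 0)
Step 3: (-12, 12, 0) -> (-(0), -(-12), -(12)) = (0, 12, -12)
Step 4: (0, 12, -12) -> (-(-12), -(0), -(12)) = (12, 0, -12)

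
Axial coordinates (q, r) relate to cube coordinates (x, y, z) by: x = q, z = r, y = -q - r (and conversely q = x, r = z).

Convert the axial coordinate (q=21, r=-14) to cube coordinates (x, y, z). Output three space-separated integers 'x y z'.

x = q = 21
z = r = -14
y = -x - z = -(21) - (-14) = -7

Answer: 21 -7 -14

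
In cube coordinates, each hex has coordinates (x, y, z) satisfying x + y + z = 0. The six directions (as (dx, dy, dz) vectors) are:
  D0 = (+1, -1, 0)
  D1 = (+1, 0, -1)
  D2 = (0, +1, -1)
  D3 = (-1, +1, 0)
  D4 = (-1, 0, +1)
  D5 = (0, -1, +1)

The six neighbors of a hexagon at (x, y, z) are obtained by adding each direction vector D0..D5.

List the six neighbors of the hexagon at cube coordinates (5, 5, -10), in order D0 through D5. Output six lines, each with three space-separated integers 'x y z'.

Answer: 6 4 -10
6 5 -11
5 6 -11
4 6 -10
4 5 -9
5 4 -9

Derivation:
Center: (5, 5, -10). Add each direction:
  D0: (5, 5, -10) + (1, -1, 0) = (6, 4, -10)
  D1: (5, 5, -10) + (1, 0, -1) = (6, 5, -11)
  D2: (5, 5, -10) + (0, 1, -1) = (5, 6, -11)
  D3: (5, 5, -10) + (-1, 1, 0) = (4, 6, -10)
  D4: (5, 5, -10) + (-1, 0, 1) = (4, 5, -9)
  D5: (5, 5, -10) + (0, -1, 1) = (5, 4, -9)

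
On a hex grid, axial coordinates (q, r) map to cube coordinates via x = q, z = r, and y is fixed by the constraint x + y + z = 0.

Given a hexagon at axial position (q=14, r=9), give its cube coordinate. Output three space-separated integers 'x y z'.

x = q = 14
z = r = 9
y = -x - z = -(14) - (9) = -23

Answer: 14 -23 9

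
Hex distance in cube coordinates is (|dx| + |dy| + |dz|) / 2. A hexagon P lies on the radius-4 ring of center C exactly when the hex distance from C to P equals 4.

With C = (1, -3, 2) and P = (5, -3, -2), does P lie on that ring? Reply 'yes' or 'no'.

Answer: yes

Derivation:
|px - cx| = |5 - 1| = 4
|py - cy| = |-3 - (-3)| = 0
|pz - cz| = |-2 - 2| = 4
distance = (4+0+4)/2 = 8/2 = 4
radius = 4; distance == radius -> yes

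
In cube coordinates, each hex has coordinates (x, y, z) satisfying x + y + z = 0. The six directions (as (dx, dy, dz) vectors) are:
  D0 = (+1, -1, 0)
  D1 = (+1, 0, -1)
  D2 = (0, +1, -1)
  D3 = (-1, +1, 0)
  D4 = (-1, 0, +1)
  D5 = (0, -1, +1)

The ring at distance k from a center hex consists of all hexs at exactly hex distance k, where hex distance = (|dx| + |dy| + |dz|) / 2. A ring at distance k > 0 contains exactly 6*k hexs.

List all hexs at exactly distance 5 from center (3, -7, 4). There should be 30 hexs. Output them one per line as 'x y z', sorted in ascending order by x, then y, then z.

Answer: -2 -7 9
-2 -6 8
-2 -5 7
-2 -4 6
-2 -3 5
-2 -2 4
-1 -8 9
-1 -2 3
0 -9 9
0 -2 2
1 -10 9
1 -2 1
2 -11 9
2 -2 0
3 -12 9
3 -2 -1
4 -12 8
4 -3 -1
5 -12 7
5 -4 -1
6 -12 6
6 -5 -1
7 -12 5
7 -6 -1
8 -12 4
8 -11 3
8 -10 2
8 -9 1
8 -8 0
8 -7 -1

Derivation:
Walk ring at distance 5 from (3, -7, 4):
Start at center + D4*5 = (-2, -7, 9)
  hex 0: (-2, -7, 9)
  hex 1: (-1, -8, 9)
  hex 2: (0, -9, 9)
  hex 3: (1, -10, 9)
  hex 4: (2, -11, 9)
  hex 5: (3, -12, 9)
  hex 6: (4, -12, 8)
  hex 7: (5, -12, 7)
  hex 8: (6, -12, 6)
  hex 9: (7, -12, 5)
  hex 10: (8, -12, 4)
  hex 11: (8, -11, 3)
  hex 12: (8, -10, 2)
  hex 13: (8, -9, 1)
  hex 14: (8, -8, 0)
  hex 15: (8, -7, -1)
  hex 16: (7, -6, -1)
  hex 17: (6, -5, -1)
  hex 18: (5, -4, -1)
  hex 19: (4, -3, -1)
  hex 20: (3, -2, -1)
  hex 21: (2, -2, 0)
  hex 22: (1, -2, 1)
  hex 23: (0, -2, 2)
  hex 24: (-1, -2, 3)
  hex 25: (-2, -2, 4)
  hex 26: (-2, -3, 5)
  hex 27: (-2, -4, 6)
  hex 28: (-2, -5, 7)
  hex 29: (-2, -6, 8)
Sorted: 30 hexes.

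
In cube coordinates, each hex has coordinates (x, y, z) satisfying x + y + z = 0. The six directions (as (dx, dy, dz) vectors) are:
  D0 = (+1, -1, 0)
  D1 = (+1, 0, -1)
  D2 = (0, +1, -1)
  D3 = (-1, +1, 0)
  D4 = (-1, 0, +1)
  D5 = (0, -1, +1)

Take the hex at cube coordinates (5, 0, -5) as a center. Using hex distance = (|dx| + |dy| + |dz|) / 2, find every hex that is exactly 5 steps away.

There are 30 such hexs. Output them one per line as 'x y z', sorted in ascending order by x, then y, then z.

Answer: 0 0 0
0 1 -1
0 2 -2
0 3 -3
0 4 -4
0 5 -5
1 -1 0
1 5 -6
2 -2 0
2 5 -7
3 -3 0
3 5 -8
4 -4 0
4 5 -9
5 -5 0
5 5 -10
6 -5 -1
6 4 -10
7 -5 -2
7 3 -10
8 -5 -3
8 2 -10
9 -5 -4
9 1 -10
10 -5 -5
10 -4 -6
10 -3 -7
10 -2 -8
10 -1 -9
10 0 -10

Derivation:
Walk ring at distance 5 from (5, 0, -5):
Start at center + D4*5 = (0, 0, 0)
  hex 0: (0, 0, 0)
  hex 1: (1, -1, 0)
  hex 2: (2, -2, 0)
  hex 3: (3, -3, 0)
  hex 4: (4, -4, 0)
  hex 5: (5, -5, 0)
  hex 6: (6, -5, -1)
  hex 7: (7, -5, -2)
  hex 8: (8, -5, -3)
  hex 9: (9, -5, -4)
  hex 10: (10, -5, -5)
  hex 11: (10, -4, -6)
  hex 12: (10, -3, -7)
  hex 13: (10, -2, -8)
  hex 14: (10, -1, -9)
  hex 15: (10, 0, -10)
  hex 16: (9, 1, -10)
  hex 17: (8, 2, -10)
  hex 18: (7, 3, -10)
  hex 19: (6, 4, -10)
  hex 20: (5, 5, -10)
  hex 21: (4, 5, -9)
  hex 22: (3, 5, -8)
  hex 23: (2, 5, -7)
  hex 24: (1, 5, -6)
  hex 25: (0, 5, -5)
  hex 26: (0, 4, -4)
  hex 27: (0, 3, -3)
  hex 28: (0, 2, -2)
  hex 29: (0, 1, -1)
Sorted: 30 hexes.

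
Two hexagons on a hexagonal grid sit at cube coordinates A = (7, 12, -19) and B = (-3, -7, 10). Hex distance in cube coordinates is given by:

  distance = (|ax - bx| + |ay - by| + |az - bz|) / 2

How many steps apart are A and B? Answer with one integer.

|ax - bx| = |7 - (-3)| = 10
|ay - by| = |12 - (-7)| = 19
|az - bz| = |-19 - 10| = 29
distance = (10 + 19 + 29) / 2 = 58 / 2 = 29

Answer: 29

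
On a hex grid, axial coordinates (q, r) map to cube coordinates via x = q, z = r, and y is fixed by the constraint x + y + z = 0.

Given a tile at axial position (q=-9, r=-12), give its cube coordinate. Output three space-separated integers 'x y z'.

Answer: -9 21 -12

Derivation:
x = q = -9
z = r = -12
y = -x - z = -(-9) - (-12) = 21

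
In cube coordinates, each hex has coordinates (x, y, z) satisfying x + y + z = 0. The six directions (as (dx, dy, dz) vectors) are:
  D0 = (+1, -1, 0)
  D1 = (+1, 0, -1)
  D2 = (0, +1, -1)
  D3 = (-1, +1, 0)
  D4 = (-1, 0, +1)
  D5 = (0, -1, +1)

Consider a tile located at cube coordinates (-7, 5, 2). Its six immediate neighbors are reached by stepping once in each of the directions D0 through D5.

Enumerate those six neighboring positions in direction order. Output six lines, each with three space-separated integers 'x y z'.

Center: (-7, 5, 2). Add each direction:
  D0: (-7, 5, 2) + (1, -1, 0) = (-6, 4, 2)
  D1: (-7, 5, 2) + (1, 0, -1) = (-6, 5, 1)
  D2: (-7, 5, 2) + (0, 1, -1) = (-7, 6, 1)
  D3: (-7, 5, 2) + (-1, 1, 0) = (-8, 6, 2)
  D4: (-7, 5, 2) + (-1, 0, 1) = (-8, 5, 3)
  D5: (-7, 5, 2) + (0, -1, 1) = (-7, 4, 3)

Answer: -6 4 2
-6 5 1
-7 6 1
-8 6 2
-8 5 3
-7 4 3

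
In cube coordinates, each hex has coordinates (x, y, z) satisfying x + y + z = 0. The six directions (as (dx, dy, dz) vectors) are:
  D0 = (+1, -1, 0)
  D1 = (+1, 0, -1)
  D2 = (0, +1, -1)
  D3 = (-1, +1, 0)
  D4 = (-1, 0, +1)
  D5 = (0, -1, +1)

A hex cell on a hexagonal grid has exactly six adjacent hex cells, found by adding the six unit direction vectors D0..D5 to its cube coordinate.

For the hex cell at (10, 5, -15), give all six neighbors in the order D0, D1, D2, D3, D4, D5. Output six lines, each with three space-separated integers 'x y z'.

Answer: 11 4 -15
11 5 -16
10 6 -16
9 6 -15
9 5 -14
10 4 -14

Derivation:
Center: (10, 5, -15). Add each direction:
  D0: (10, 5, -15) + (1, -1, 0) = (11, 4, -15)
  D1: (10, 5, -15) + (1, 0, -1) = (11, 5, -16)
  D2: (10, 5, -15) + (0, 1, -1) = (10, 6, -16)
  D3: (10, 5, -15) + (-1, 1, 0) = (9, 6, -15)
  D4: (10, 5, -15) + (-1, 0, 1) = (9, 5, -14)
  D5: (10, 5, -15) + (0, -1, 1) = (10, 4, -14)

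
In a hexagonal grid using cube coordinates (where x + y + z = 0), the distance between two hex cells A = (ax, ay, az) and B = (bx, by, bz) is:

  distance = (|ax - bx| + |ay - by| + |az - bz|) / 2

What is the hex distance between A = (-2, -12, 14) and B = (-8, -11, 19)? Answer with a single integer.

Answer: 6

Derivation:
|ax - bx| = |-2 - (-8)| = 6
|ay - by| = |-12 - (-11)| = 1
|az - bz| = |14 - 19| = 5
distance = (6 + 1 + 5) / 2 = 12 / 2 = 6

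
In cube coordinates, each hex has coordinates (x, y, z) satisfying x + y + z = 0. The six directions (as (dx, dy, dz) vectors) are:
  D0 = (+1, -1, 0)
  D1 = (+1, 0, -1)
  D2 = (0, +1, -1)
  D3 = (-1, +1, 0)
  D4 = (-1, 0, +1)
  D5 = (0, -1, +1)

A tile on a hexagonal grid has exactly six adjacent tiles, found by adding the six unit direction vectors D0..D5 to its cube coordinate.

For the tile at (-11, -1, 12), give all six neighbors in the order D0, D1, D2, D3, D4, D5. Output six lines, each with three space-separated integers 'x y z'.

Answer: -10 -2 12
-10 -1 11
-11 0 11
-12 0 12
-12 -1 13
-11 -2 13

Derivation:
Center: (-11, -1, 12). Add each direction:
  D0: (-11, -1, 12) + (1, -1, 0) = (-10, -2, 12)
  D1: (-11, -1, 12) + (1, 0, -1) = (-10, -1, 11)
  D2: (-11, -1, 12) + (0, 1, -1) = (-11, 0, 11)
  D3: (-11, -1, 12) + (-1, 1, 0) = (-12, 0, 12)
  D4: (-11, -1, 12) + (-1, 0, 1) = (-12, -1, 13)
  D5: (-11, -1, 12) + (0, -1, 1) = (-11, -2, 13)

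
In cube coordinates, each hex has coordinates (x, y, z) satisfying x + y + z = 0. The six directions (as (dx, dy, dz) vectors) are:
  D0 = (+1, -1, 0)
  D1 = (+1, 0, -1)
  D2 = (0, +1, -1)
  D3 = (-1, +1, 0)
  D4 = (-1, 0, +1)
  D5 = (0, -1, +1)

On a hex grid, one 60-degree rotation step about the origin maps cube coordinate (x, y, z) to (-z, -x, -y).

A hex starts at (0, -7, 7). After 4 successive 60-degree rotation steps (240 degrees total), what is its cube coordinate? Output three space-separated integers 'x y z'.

Start: (0, -7, 7)
Step 1: (0, -7, 7) -> (-(7), -(0), -(-7)) = (-7, 0, 7)
Step 2: (-7, 0, 7) -> (-(7), -(-7), -(0)) = (-7, 7, 0)
Step 3: (-7, 7, 0) -> (-(0), -(-7), -(7)) = (0, 7, -7)
Step 4: (0, 7, -7) -> (-(-7), -(0), -(7)) = (7, 0, -7)

Answer: 7 0 -7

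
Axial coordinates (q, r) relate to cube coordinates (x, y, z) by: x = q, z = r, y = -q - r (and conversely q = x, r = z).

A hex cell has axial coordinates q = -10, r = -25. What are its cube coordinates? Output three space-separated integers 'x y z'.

Answer: -10 35 -25

Derivation:
x = q = -10
z = r = -25
y = -x - z = -(-10) - (-25) = 35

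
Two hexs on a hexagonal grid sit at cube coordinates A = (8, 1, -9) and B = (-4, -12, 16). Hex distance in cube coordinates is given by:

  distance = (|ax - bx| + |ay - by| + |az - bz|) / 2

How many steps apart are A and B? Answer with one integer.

|ax - bx| = |8 - (-4)| = 12
|ay - by| = |1 - (-12)| = 13
|az - bz| = |-9 - 16| = 25
distance = (12 + 13 + 25) / 2 = 50 / 2 = 25

Answer: 25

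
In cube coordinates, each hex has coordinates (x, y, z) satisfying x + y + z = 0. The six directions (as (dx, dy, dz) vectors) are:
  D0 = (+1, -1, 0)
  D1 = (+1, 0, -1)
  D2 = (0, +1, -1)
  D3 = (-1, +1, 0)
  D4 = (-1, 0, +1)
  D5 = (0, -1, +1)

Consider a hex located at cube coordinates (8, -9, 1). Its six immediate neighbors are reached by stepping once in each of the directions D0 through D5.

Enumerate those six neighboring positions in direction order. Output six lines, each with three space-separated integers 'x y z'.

Center: (8, -9, 1). Add each direction:
  D0: (8, -9, 1) + (1, -1, 0) = (9, -10, 1)
  D1: (8, -9, 1) + (1, 0, -1) = (9, -9, 0)
  D2: (8, -9, 1) + (0, 1, -1) = (8, -8, 0)
  D3: (8, -9, 1) + (-1, 1, 0) = (7, -8, 1)
  D4: (8, -9, 1) + (-1, 0, 1) = (7, -9, 2)
  D5: (8, -9, 1) + (0, -1, 1) = (8, -10, 2)

Answer: 9 -10 1
9 -9 0
8 -8 0
7 -8 1
7 -9 2
8 -10 2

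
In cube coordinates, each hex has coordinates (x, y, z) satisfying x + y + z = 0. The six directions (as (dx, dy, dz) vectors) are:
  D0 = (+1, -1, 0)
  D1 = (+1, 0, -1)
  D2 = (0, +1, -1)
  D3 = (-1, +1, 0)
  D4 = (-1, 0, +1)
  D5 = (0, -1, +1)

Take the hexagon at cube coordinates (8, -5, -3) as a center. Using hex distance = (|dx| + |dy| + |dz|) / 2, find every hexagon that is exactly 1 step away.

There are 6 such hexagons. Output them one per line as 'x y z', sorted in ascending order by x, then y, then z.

Walk ring at distance 1 from (8, -5, -3):
Start at center + D4*1 = (7, -5, -2)
  hex 0: (7, -5, -2)
  hex 1: (8, -6, -2)
  hex 2: (9, -6, -3)
  hex 3: (9, -5, -4)
  hex 4: (8, -4, -4)
  hex 5: (7, -4, -3)
Sorted: 6 hexes.

Answer: 7 -5 -2
7 -4 -3
8 -6 -2
8 -4 -4
9 -6 -3
9 -5 -4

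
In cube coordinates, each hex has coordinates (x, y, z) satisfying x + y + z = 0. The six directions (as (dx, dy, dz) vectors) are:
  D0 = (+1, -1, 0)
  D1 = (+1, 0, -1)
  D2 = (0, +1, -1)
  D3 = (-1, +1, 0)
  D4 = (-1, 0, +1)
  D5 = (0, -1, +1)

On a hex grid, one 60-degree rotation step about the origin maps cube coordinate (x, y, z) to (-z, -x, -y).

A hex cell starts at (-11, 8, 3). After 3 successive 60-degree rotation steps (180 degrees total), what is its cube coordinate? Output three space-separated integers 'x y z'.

Start: (-11, 8, 3)
Step 1: (-11, 8, 3) -> (-(3), -(-11), -(8)) = (-3, 11, -8)
Step 2: (-3, 11, -8) -> (-(-8), -(-3), -(11)) = (8, 3, -11)
Step 3: (8, 3, -11) -> (-(-11), -(8), -(3)) = (11, -8, -3)

Answer: 11 -8 -3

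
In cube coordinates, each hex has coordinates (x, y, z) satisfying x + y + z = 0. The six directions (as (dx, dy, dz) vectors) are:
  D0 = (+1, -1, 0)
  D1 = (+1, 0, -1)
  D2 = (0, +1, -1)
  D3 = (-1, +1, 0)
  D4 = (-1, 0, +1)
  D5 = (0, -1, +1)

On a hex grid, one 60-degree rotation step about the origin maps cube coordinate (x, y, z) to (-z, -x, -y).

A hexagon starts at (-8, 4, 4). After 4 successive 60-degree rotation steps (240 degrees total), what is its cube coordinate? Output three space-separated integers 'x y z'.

Start: (-8, 4, 4)
Step 1: (-8, 4, 4) -> (-(4), -(-8), -(4)) = (-4, 8, -4)
Step 2: (-4, 8, -4) -> (-(-4), -(-4), -(8)) = (4, 4, -8)
Step 3: (4, 4, -8) -> (-(-8), -(4), -(4)) = (8, -4, -4)
Step 4: (8, -4, -4) -> (-(-4), -(8), -(-4)) = (4, -8, 4)

Answer: 4 -8 4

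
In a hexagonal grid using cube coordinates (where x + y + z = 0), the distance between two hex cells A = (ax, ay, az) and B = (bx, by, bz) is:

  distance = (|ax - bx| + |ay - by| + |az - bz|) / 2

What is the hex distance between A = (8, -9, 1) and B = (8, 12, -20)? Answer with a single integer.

Answer: 21

Derivation:
|ax - bx| = |8 - 8| = 0
|ay - by| = |-9 - 12| = 21
|az - bz| = |1 - (-20)| = 21
distance = (0 + 21 + 21) / 2 = 42 / 2 = 21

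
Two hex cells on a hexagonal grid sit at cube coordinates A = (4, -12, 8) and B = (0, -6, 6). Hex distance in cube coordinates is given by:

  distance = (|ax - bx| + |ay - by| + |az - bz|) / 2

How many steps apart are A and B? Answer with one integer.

Answer: 6

Derivation:
|ax - bx| = |4 - 0| = 4
|ay - by| = |-12 - (-6)| = 6
|az - bz| = |8 - 6| = 2
distance = (4 + 6 + 2) / 2 = 12 / 2 = 6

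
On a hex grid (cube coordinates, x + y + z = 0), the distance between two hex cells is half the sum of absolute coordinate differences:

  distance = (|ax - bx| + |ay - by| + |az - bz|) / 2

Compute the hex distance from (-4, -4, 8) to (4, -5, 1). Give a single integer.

Answer: 8

Derivation:
|ax - bx| = |-4 - 4| = 8
|ay - by| = |-4 - (-5)| = 1
|az - bz| = |8 - 1| = 7
distance = (8 + 1 + 7) / 2 = 16 / 2 = 8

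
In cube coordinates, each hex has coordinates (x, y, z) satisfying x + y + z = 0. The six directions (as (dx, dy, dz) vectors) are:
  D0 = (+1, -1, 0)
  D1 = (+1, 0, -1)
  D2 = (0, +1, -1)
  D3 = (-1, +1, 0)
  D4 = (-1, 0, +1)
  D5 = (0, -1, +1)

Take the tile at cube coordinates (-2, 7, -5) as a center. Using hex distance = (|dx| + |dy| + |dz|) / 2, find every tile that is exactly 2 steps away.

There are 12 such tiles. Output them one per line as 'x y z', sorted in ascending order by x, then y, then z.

Answer: -4 7 -3
-4 8 -4
-4 9 -5
-3 6 -3
-3 9 -6
-2 5 -3
-2 9 -7
-1 5 -4
-1 8 -7
0 5 -5
0 6 -6
0 7 -7

Derivation:
Walk ring at distance 2 from (-2, 7, -5):
Start at center + D4*2 = (-4, 7, -3)
  hex 0: (-4, 7, -3)
  hex 1: (-3, 6, -3)
  hex 2: (-2, 5, -3)
  hex 3: (-1, 5, -4)
  hex 4: (0, 5, -5)
  hex 5: (0, 6, -6)
  hex 6: (0, 7, -7)
  hex 7: (-1, 8, -7)
  hex 8: (-2, 9, -7)
  hex 9: (-3, 9, -6)
  hex 10: (-4, 9, -5)
  hex 11: (-4, 8, -4)
Sorted: 12 hexes.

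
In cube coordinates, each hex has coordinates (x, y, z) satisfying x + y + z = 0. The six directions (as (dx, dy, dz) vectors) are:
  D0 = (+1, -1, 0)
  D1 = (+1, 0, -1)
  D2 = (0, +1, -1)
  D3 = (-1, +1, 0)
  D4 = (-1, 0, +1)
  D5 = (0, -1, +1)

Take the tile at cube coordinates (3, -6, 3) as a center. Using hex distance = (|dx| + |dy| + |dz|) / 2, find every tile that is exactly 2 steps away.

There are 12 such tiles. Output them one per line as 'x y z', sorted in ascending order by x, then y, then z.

Walk ring at distance 2 from (3, -6, 3):
Start at center + D4*2 = (1, -6, 5)
  hex 0: (1, -6, 5)
  hex 1: (2, -7, 5)
  hex 2: (3, -8, 5)
  hex 3: (4, -8, 4)
  hex 4: (5, -8, 3)
  hex 5: (5, -7, 2)
  hex 6: (5, -6, 1)
  hex 7: (4, -5, 1)
  hex 8: (3, -4, 1)
  hex 9: (2, -4, 2)
  hex 10: (1, -4, 3)
  hex 11: (1, -5, 4)
Sorted: 12 hexes.

Answer: 1 -6 5
1 -5 4
1 -4 3
2 -7 5
2 -4 2
3 -8 5
3 -4 1
4 -8 4
4 -5 1
5 -8 3
5 -7 2
5 -6 1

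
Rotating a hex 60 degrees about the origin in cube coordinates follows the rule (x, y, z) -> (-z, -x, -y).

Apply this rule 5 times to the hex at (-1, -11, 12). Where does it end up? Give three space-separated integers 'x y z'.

Answer: 11 -12 1

Derivation:
Start: (-1, -11, 12)
Step 1: (-1, -11, 12) -> (-(12), -(-1), -(-11)) = (-12, 1, 11)
Step 2: (-12, 1, 11) -> (-(11), -(-12), -(1)) = (-11, 12, -1)
Step 3: (-11, 12, -1) -> (-(-1), -(-11), -(12)) = (1, 11, -12)
Step 4: (1, 11, -12) -> (-(-12), -(1), -(11)) = (12, -1, -11)
Step 5: (12, -1, -11) -> (-(-11), -(12), -(-1)) = (11, -12, 1)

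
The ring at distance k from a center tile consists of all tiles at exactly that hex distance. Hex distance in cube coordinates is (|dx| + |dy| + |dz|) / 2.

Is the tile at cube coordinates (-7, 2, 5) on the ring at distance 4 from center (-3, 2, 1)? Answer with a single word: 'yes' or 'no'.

Answer: yes

Derivation:
|px - cx| = |-7 - (-3)| = 4
|py - cy| = |2 - 2| = 0
|pz - cz| = |5 - 1| = 4
distance = (4+0+4)/2 = 8/2 = 4
radius = 4; distance == radius -> yes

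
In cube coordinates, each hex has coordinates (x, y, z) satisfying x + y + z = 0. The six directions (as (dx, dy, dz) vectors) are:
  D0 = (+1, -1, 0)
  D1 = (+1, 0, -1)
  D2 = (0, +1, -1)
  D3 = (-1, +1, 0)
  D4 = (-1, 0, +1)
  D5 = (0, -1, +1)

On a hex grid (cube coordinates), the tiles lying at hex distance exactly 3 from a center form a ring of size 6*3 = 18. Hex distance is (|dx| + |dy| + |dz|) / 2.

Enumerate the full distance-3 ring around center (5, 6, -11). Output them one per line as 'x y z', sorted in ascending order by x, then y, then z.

Answer: 2 6 -8
2 7 -9
2 8 -10
2 9 -11
3 5 -8
3 9 -12
4 4 -8
4 9 -13
5 3 -8
5 9 -14
6 3 -9
6 8 -14
7 3 -10
7 7 -14
8 3 -11
8 4 -12
8 5 -13
8 6 -14

Derivation:
Walk ring at distance 3 from (5, 6, -11):
Start at center + D4*3 = (2, 6, -8)
  hex 0: (2, 6, -8)
  hex 1: (3, 5, -8)
  hex 2: (4, 4, -8)
  hex 3: (5, 3, -8)
  hex 4: (6, 3, -9)
  hex 5: (7, 3, -10)
  hex 6: (8, 3, -11)
  hex 7: (8, 4, -12)
  hex 8: (8, 5, -13)
  hex 9: (8, 6, -14)
  hex 10: (7, 7, -14)
  hex 11: (6, 8, -14)
  hex 12: (5, 9, -14)
  hex 13: (4, 9, -13)
  hex 14: (3, 9, -12)
  hex 15: (2, 9, -11)
  hex 16: (2, 8, -10)
  hex 17: (2, 7, -9)
Sorted: 18 hexes.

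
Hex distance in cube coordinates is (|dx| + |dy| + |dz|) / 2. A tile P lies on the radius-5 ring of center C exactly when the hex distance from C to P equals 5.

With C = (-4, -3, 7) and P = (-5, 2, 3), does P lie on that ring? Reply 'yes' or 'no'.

|px - cx| = |-5 - (-4)| = 1
|py - cy| = |2 - (-3)| = 5
|pz - cz| = |3 - 7| = 4
distance = (1+5+4)/2 = 10/2 = 5
radius = 5; distance == radius -> yes

Answer: yes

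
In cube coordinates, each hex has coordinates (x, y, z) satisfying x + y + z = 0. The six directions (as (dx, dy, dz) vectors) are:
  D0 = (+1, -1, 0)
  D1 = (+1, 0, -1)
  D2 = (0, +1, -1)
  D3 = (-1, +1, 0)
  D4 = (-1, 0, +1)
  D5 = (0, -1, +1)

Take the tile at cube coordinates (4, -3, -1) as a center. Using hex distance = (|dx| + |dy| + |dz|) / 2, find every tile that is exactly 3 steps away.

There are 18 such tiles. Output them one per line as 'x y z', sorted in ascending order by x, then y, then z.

Answer: 1 -3 2
1 -2 1
1 -1 0
1 0 -1
2 -4 2
2 0 -2
3 -5 2
3 0 -3
4 -6 2
4 0 -4
5 -6 1
5 -1 -4
6 -6 0
6 -2 -4
7 -6 -1
7 -5 -2
7 -4 -3
7 -3 -4

Derivation:
Walk ring at distance 3 from (4, -3, -1):
Start at center + D4*3 = (1, -3, 2)
  hex 0: (1, -3, 2)
  hex 1: (2, -4, 2)
  hex 2: (3, -5, 2)
  hex 3: (4, -6, 2)
  hex 4: (5, -6, 1)
  hex 5: (6, -6, 0)
  hex 6: (7, -6, -1)
  hex 7: (7, -5, -2)
  hex 8: (7, -4, -3)
  hex 9: (7, -3, -4)
  hex 10: (6, -2, -4)
  hex 11: (5, -1, -4)
  hex 12: (4, 0, -4)
  hex 13: (3, 0, -3)
  hex 14: (2, 0, -2)
  hex 15: (1, 0, -1)
  hex 16: (1, -1, 0)
  hex 17: (1, -2, 1)
Sorted: 18 hexes.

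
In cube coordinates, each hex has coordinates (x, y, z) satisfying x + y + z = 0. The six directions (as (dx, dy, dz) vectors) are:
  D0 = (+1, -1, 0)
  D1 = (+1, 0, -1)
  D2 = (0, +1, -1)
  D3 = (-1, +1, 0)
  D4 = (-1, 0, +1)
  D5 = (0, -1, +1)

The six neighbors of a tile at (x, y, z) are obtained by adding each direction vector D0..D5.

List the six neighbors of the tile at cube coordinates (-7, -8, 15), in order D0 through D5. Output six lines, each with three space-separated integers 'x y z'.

Center: (-7, -8, 15). Add each direction:
  D0: (-7, -8, 15) + (1, -1, 0) = (-6, -9, 15)
  D1: (-7, -8, 15) + (1, 0, -1) = (-6, -8, 14)
  D2: (-7, -8, 15) + (0, 1, -1) = (-7, -7, 14)
  D3: (-7, -8, 15) + (-1, 1, 0) = (-8, -7, 15)
  D4: (-7, -8, 15) + (-1, 0, 1) = (-8, -8, 16)
  D5: (-7, -8, 15) + (0, -1, 1) = (-7, -9, 16)

Answer: -6 -9 15
-6 -8 14
-7 -7 14
-8 -7 15
-8 -8 16
-7 -9 16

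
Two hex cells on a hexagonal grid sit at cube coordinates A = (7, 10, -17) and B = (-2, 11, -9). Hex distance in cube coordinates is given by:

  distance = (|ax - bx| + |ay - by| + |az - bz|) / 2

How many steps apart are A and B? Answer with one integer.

Answer: 9

Derivation:
|ax - bx| = |7 - (-2)| = 9
|ay - by| = |10 - 11| = 1
|az - bz| = |-17 - (-9)| = 8
distance = (9 + 1 + 8) / 2 = 18 / 2 = 9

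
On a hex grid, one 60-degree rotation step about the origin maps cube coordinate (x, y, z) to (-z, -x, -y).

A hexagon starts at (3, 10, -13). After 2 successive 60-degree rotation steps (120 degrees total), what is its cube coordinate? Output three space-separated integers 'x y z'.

Answer: 10 -13 3

Derivation:
Start: (3, 10, -13)
Step 1: (3, 10, -13) -> (-(-13), -(3), -(10)) = (13, -3, -10)
Step 2: (13, -3, -10) -> (-(-10), -(13), -(-3)) = (10, -13, 3)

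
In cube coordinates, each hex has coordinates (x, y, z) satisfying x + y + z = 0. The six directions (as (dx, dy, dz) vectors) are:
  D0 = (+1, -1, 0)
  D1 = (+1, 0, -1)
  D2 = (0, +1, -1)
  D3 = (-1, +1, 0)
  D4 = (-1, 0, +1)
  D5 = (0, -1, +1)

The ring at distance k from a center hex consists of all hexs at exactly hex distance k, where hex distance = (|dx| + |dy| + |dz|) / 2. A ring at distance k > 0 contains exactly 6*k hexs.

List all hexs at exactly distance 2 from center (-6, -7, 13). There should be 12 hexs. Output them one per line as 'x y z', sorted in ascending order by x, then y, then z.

Answer: -8 -7 15
-8 -6 14
-8 -5 13
-7 -8 15
-7 -5 12
-6 -9 15
-6 -5 11
-5 -9 14
-5 -6 11
-4 -9 13
-4 -8 12
-4 -7 11

Derivation:
Walk ring at distance 2 from (-6, -7, 13):
Start at center + D4*2 = (-8, -7, 15)
  hex 0: (-8, -7, 15)
  hex 1: (-7, -8, 15)
  hex 2: (-6, -9, 15)
  hex 3: (-5, -9, 14)
  hex 4: (-4, -9, 13)
  hex 5: (-4, -8, 12)
  hex 6: (-4, -7, 11)
  hex 7: (-5, -6, 11)
  hex 8: (-6, -5, 11)
  hex 9: (-7, -5, 12)
  hex 10: (-8, -5, 13)
  hex 11: (-8, -6, 14)
Sorted: 12 hexes.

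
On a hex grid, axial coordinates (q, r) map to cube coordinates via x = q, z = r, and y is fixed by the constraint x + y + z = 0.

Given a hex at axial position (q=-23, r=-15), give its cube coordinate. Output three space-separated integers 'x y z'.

Answer: -23 38 -15

Derivation:
x = q = -23
z = r = -15
y = -x - z = -(-23) - (-15) = 38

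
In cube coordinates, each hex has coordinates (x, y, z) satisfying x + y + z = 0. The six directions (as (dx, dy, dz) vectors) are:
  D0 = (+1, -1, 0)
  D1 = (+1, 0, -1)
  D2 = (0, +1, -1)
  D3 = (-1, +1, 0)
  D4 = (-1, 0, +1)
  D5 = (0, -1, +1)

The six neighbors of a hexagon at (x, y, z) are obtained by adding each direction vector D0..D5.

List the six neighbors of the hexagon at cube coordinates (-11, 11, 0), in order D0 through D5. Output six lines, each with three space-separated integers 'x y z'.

Center: (-11, 11, 0). Add each direction:
  D0: (-11, 11, 0) + (1, -1, 0) = (-10, 10, 0)
  D1: (-11, 11, 0) + (1, 0, -1) = (-10, 11, -1)
  D2: (-11, 11, 0) + (0, 1, -1) = (-11, 12, -1)
  D3: (-11, 11, 0) + (-1, 1, 0) = (-12, 12, 0)
  D4: (-11, 11, 0) + (-1, 0, 1) = (-12, 11, 1)
  D5: (-11, 11, 0) + (0, -1, 1) = (-11, 10, 1)

Answer: -10 10 0
-10 11 -1
-11 12 -1
-12 12 0
-12 11 1
-11 10 1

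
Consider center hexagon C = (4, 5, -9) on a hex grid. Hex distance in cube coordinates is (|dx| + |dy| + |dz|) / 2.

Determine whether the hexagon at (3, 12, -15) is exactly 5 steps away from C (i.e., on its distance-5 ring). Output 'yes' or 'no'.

Answer: no

Derivation:
|px - cx| = |3 - 4| = 1
|py - cy| = |12 - 5| = 7
|pz - cz| = |-15 - (-9)| = 6
distance = (1+7+6)/2 = 14/2 = 7
radius = 5; distance != radius -> no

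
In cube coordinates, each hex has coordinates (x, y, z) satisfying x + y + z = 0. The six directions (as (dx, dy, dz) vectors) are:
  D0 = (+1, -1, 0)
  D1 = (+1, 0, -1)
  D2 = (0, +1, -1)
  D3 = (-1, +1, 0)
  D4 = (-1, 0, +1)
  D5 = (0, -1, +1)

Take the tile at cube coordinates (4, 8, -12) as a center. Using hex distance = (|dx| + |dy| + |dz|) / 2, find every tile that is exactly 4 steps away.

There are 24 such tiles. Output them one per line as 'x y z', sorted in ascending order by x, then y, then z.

Walk ring at distance 4 from (4, 8, -12):
Start at center + D4*4 = (0, 8, -8)
  hex 0: (0, 8, -8)
  hex 1: (1, 7, -8)
  hex 2: (2, 6, -8)
  hex 3: (3, 5, -8)
  hex 4: (4, 4, -8)
  hex 5: (5, 4, -9)
  hex 6: (6, 4, -10)
  hex 7: (7, 4, -11)
  hex 8: (8, 4, -12)
  hex 9: (8, 5, -13)
  hex 10: (8, 6, -14)
  hex 11: (8, 7, -15)
  hex 12: (8, 8, -16)
  hex 13: (7, 9, -16)
  hex 14: (6, 10, -16)
  hex 15: (5, 11, -16)
  hex 16: (4, 12, -16)
  hex 17: (3, 12, -15)
  hex 18: (2, 12, -14)
  hex 19: (1, 12, -13)
  hex 20: (0, 12, -12)
  hex 21: (0, 11, -11)
  hex 22: (0, 10, -10)
  hex 23: (0, 9, -9)
Sorted: 24 hexes.

Answer: 0 8 -8
0 9 -9
0 10 -10
0 11 -11
0 12 -12
1 7 -8
1 12 -13
2 6 -8
2 12 -14
3 5 -8
3 12 -15
4 4 -8
4 12 -16
5 4 -9
5 11 -16
6 4 -10
6 10 -16
7 4 -11
7 9 -16
8 4 -12
8 5 -13
8 6 -14
8 7 -15
8 8 -16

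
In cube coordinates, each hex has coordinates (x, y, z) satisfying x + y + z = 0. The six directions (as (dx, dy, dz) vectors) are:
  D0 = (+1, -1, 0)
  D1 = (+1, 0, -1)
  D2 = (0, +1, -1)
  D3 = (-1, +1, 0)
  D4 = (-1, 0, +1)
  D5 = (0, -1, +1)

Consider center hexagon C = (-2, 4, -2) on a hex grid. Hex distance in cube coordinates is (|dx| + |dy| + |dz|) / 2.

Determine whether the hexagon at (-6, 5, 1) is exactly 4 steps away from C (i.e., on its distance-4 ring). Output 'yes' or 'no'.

|px - cx| = |-6 - (-2)| = 4
|py - cy| = |5 - 4| = 1
|pz - cz| = |1 - (-2)| = 3
distance = (4+1+3)/2 = 8/2 = 4
radius = 4; distance == radius -> yes

Answer: yes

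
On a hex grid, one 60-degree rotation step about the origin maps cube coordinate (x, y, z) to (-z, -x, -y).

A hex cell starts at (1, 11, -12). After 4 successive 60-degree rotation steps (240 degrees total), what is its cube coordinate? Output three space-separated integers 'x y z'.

Answer: -12 1 11

Derivation:
Start: (1, 11, -12)
Step 1: (1, 11, -12) -> (-(-12), -(1), -(11)) = (12, -1, -11)
Step 2: (12, -1, -11) -> (-(-11), -(12), -(-1)) = (11, -12, 1)
Step 3: (11, -12, 1) -> (-(1), -(11), -(-12)) = (-1, -11, 12)
Step 4: (-1, -11, 12) -> (-(12), -(-1), -(-11)) = (-12, 1, 11)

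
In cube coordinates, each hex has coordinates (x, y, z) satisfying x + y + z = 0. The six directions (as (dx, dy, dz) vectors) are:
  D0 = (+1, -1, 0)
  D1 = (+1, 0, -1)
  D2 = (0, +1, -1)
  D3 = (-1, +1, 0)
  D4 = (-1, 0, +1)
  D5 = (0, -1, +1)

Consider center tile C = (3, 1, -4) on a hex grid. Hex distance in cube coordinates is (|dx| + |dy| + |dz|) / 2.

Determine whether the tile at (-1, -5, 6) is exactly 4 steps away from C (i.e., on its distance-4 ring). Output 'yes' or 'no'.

Answer: no

Derivation:
|px - cx| = |-1 - 3| = 4
|py - cy| = |-5 - 1| = 6
|pz - cz| = |6 - (-4)| = 10
distance = (4+6+10)/2 = 20/2 = 10
radius = 4; distance != radius -> no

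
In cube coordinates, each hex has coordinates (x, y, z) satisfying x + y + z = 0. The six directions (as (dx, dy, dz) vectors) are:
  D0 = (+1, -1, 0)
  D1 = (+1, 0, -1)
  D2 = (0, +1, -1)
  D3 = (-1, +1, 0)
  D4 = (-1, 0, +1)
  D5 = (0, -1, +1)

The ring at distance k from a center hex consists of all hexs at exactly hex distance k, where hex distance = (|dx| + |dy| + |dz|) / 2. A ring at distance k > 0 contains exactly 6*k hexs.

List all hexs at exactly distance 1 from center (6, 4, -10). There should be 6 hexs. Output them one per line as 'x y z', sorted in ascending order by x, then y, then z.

Walk ring at distance 1 from (6, 4, -10):
Start at center + D4*1 = (5, 4, -9)
  hex 0: (5, 4, -9)
  hex 1: (6, 3, -9)
  hex 2: (7, 3, -10)
  hex 3: (7, 4, -11)
  hex 4: (6, 5, -11)
  hex 5: (5, 5, -10)
Sorted: 6 hexes.

Answer: 5 4 -9
5 5 -10
6 3 -9
6 5 -11
7 3 -10
7 4 -11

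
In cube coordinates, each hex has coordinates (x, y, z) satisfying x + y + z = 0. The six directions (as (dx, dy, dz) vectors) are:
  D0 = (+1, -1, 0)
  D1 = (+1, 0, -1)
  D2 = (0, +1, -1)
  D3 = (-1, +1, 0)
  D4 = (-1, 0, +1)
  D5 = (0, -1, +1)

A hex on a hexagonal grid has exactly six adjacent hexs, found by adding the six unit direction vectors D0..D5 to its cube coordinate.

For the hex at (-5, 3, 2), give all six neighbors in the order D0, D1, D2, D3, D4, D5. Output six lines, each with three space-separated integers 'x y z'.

Center: (-5, 3, 2). Add each direction:
  D0: (-5, 3, 2) + (1, -1, 0) = (-4, 2, 2)
  D1: (-5, 3, 2) + (1, 0, -1) = (-4, 3, 1)
  D2: (-5, 3, 2) + (0, 1, -1) = (-5, 4, 1)
  D3: (-5, 3, 2) + (-1, 1, 0) = (-6, 4, 2)
  D4: (-5, 3, 2) + (-1, 0, 1) = (-6, 3, 3)
  D5: (-5, 3, 2) + (0, -1, 1) = (-5, 2, 3)

Answer: -4 2 2
-4 3 1
-5 4 1
-6 4 2
-6 3 3
-5 2 3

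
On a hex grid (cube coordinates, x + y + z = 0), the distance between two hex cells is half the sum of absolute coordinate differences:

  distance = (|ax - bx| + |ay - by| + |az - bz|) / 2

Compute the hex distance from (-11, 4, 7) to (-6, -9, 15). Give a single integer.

|ax - bx| = |-11 - (-6)| = 5
|ay - by| = |4 - (-9)| = 13
|az - bz| = |7 - 15| = 8
distance = (5 + 13 + 8) / 2 = 26 / 2 = 13

Answer: 13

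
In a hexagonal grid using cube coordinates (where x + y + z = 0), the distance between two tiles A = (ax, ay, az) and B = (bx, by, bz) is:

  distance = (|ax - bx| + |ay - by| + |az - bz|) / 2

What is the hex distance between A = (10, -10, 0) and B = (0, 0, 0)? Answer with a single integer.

Answer: 10

Derivation:
|ax - bx| = |10 - 0| = 10
|ay - by| = |-10 - 0| = 10
|az - bz| = |0 - 0| = 0
distance = (10 + 10 + 0) / 2 = 20 / 2 = 10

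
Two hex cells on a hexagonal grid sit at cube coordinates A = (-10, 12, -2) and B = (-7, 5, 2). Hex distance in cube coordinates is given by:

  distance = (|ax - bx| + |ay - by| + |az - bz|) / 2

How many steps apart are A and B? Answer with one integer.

Answer: 7

Derivation:
|ax - bx| = |-10 - (-7)| = 3
|ay - by| = |12 - 5| = 7
|az - bz| = |-2 - 2| = 4
distance = (3 + 7 + 4) / 2 = 14 / 2 = 7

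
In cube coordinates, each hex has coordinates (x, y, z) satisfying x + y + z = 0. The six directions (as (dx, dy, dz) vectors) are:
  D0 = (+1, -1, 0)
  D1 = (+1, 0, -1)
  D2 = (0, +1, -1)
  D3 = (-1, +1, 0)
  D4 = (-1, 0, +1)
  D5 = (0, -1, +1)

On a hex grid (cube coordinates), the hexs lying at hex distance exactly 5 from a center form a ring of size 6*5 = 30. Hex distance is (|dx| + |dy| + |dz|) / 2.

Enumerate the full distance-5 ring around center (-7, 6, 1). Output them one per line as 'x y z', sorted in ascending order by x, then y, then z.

Walk ring at distance 5 from (-7, 6, 1):
Start at center + D4*5 = (-12, 6, 6)
  hex 0: (-12, 6, 6)
  hex 1: (-11, 5, 6)
  hex 2: (-10, 4, 6)
  hex 3: (-9, 3, 6)
  hex 4: (-8, 2, 6)
  hex 5: (-7, 1, 6)
  hex 6: (-6, 1, 5)
  hex 7: (-5, 1, 4)
  hex 8: (-4, 1, 3)
  hex 9: (-3, 1, 2)
  hex 10: (-2, 1, 1)
  hex 11: (-2, 2, 0)
  hex 12: (-2, 3, -1)
  hex 13: (-2, 4, -2)
  hex 14: (-2, 5, -3)
  hex 15: (-2, 6, -4)
  hex 16: (-3, 7, -4)
  hex 17: (-4, 8, -4)
  hex 18: (-5, 9, -4)
  hex 19: (-6, 10, -4)
  hex 20: (-7, 11, -4)
  hex 21: (-8, 11, -3)
  hex 22: (-9, 11, -2)
  hex 23: (-10, 11, -1)
  hex 24: (-11, 11, 0)
  hex 25: (-12, 11, 1)
  hex 26: (-12, 10, 2)
  hex 27: (-12, 9, 3)
  hex 28: (-12, 8, 4)
  hex 29: (-12, 7, 5)
Sorted: 30 hexes.

Answer: -12 6 6
-12 7 5
-12 8 4
-12 9 3
-12 10 2
-12 11 1
-11 5 6
-11 11 0
-10 4 6
-10 11 -1
-9 3 6
-9 11 -2
-8 2 6
-8 11 -3
-7 1 6
-7 11 -4
-6 1 5
-6 10 -4
-5 1 4
-5 9 -4
-4 1 3
-4 8 -4
-3 1 2
-3 7 -4
-2 1 1
-2 2 0
-2 3 -1
-2 4 -2
-2 5 -3
-2 6 -4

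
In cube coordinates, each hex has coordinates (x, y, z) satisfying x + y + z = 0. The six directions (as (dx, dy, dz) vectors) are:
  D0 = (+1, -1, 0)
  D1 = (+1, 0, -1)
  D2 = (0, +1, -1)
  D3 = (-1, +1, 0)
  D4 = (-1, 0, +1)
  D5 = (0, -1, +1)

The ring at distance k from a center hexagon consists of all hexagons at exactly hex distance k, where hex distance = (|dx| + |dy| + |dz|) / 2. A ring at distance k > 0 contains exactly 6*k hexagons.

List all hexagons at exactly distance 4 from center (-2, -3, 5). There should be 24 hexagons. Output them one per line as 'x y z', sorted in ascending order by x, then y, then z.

Walk ring at distance 4 from (-2, -3, 5):
Start at center + D4*4 = (-6, -3, 9)
  hex 0: (-6, -3, 9)
  hex 1: (-5, -4, 9)
  hex 2: (-4, -5, 9)
  hex 3: (-3, -6, 9)
  hex 4: (-2, -7, 9)
  hex 5: (-1, -7, 8)
  hex 6: (0, -7, 7)
  hex 7: (1, -7, 6)
  hex 8: (2, -7, 5)
  hex 9: (2, -6, 4)
  hex 10: (2, -5, 3)
  hex 11: (2, -4, 2)
  hex 12: (2, -3, 1)
  hex 13: (1, -2, 1)
  hex 14: (0, -1, 1)
  hex 15: (-1, 0, 1)
  hex 16: (-2, 1, 1)
  hex 17: (-3, 1, 2)
  hex 18: (-4, 1, 3)
  hex 19: (-5, 1, 4)
  hex 20: (-6, 1, 5)
  hex 21: (-6, 0, 6)
  hex 22: (-6, -1, 7)
  hex 23: (-6, -2, 8)
Sorted: 24 hexes.

Answer: -6 -3 9
-6 -2 8
-6 -1 7
-6 0 6
-6 1 5
-5 -4 9
-5 1 4
-4 -5 9
-4 1 3
-3 -6 9
-3 1 2
-2 -7 9
-2 1 1
-1 -7 8
-1 0 1
0 -7 7
0 -1 1
1 -7 6
1 -2 1
2 -7 5
2 -6 4
2 -5 3
2 -4 2
2 -3 1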